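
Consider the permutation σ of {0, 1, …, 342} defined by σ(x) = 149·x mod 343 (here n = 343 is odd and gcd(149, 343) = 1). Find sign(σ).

+1

Trace 333: π^k(333) = [333, 225, 254, 116, 134, 72, 95] for k=0..6.
The orbit structure of x ↦ 149x mod 343: 7 orbits of sizes [147, 147, 21, 21, 3, 3, 1].
With 7 cycles on 343 points, sign = (−1)^{343−7} = +1.
Zolotarev: (149|343) = +1, matching the cycle-count sign.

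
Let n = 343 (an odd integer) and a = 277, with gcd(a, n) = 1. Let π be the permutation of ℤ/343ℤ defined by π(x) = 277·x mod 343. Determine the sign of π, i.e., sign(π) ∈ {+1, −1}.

Orbit of 109 under x↦277x: [109, 9, 92, 102, 128, 127, 193]… (length divides ord_343(277)).
Cycle type of π: 147×2 + 21×2 + 3×2 + 1; total 7 cycles.
n − c = 343 − 7 = 336; sign = (−1)^336 = +1.

+1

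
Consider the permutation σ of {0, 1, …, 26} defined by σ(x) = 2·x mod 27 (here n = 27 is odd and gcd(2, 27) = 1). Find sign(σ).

Orbit of 2 under x↦2x: [2, 4, 8, 16, 5, 10, 20]… (length divides ord_27(2)).
Cycle lengths of π_2 on ℤ/27ℤ: [18, 6, 2, 1]; 4 cycles in total.
sign(π) = (−1)^{n − #cycles} = (−1)^{27−4} = (−1)^23 = -1.
Zolotarev: (2|27) = -1, matching the cycle-count sign.

-1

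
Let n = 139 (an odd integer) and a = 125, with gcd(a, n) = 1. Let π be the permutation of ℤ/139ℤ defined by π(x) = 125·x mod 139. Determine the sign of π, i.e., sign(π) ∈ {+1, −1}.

+1

Start at x=34: 34 → 80 → 131 → 112 → 100 → 129 → 1 → … (one orbit).
The orbit structure of x ↦ 125x mod 139: 7 orbits of sizes [23, 23, 23, 23, 23, 23, 1].
139 − 7 = 132 transpositions; sign(π) = (−1)^132 = +1.
Check: (125/139) = +1 by Zolotarev.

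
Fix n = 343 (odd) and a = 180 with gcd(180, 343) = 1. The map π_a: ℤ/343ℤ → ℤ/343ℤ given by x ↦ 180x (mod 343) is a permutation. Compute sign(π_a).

Trace 240: π^k(240) = [240, 325, 190, 243, 179, 321, 156] for k=0..6.
Cycle type of π: 294 + 42 + 6 + 1; total 4 cycles.
sign(π) = (−1)^{n − #cycles} = (−1)^{343−4} = (−1)^339 = -1.
The Jacobi symbol (180|343) = -1 (Zolotarev) agrees.

-1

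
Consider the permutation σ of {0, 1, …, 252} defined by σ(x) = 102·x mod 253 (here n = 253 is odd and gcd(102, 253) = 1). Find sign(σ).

Trace 25: π^k(25) = [25, 20, 16, 114, 243, 245, 196] for k=0..6.
π_102 has 6 disjoint cycles with lengths [110, 110, 22, 5, 5, 1] on {0,…,252}.
sign(π) = (−1)^{n − #cycles} = (−1)^{253−6} = (−1)^247 = -1.
Check: (102/253) = -1 by Zolotarev.

-1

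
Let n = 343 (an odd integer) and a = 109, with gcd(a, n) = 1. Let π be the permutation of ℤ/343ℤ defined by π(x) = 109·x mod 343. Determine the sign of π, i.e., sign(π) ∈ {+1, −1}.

+1

Trace 60: π^k(60) = [60, 23, 106, 235, 233, 15, 263] for k=0..6.
Cycle lengths of π_109 on ℤ/343ℤ: [147, 147, 21, 21, 3, 3, 1]; 7 cycles in total.
With 7 cycles on 343 points, sign = (−1)^{343−7} = +1.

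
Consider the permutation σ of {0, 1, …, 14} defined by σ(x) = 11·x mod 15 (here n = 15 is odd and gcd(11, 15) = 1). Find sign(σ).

Orbit of 1 under x↦11x: [1, 11]… (length divides ord_15(11)).
Cycle type of π: 2×5 + 1×5; total 10 cycles.
10 cycles on 15: each ℓ→(−1)^(ℓ−1), product (−1)^5 = -1.
(11|15)_J = -1 (Zolotarev's lemma cross-check).

-1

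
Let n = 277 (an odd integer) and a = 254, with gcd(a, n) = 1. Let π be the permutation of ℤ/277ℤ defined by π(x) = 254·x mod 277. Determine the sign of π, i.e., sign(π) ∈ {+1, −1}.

Orbit of 146 under x↦254x: [146, 243, 228, 19, 117, 79, 122]… (length divides ord_277(254)).
π_254 has 3 disjoint cycles with lengths [138, 138, 1] on {0,…,276}.
With 3 cycles on 277 points, sign = (−1)^{277−3} = +1.

+1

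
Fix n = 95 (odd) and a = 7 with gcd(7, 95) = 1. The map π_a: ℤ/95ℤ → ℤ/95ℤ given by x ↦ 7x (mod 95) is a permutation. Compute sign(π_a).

-1

Trace 39: π^k(39) = [39, 83, 11, 77, 64, 68, 1] for k=0..6.
The orbit structure of x ↦ 7x mod 95: 14 orbits of sizes [12, 12, 12, 12, 12, 12, 4, 3, 3, 3, 3, 3, 3, 1].
14 cycles on 95: each ℓ→(−1)^(ℓ−1), product (−1)^81 = -1.
The Jacobi symbol (7|95) = -1 (Zolotarev) agrees.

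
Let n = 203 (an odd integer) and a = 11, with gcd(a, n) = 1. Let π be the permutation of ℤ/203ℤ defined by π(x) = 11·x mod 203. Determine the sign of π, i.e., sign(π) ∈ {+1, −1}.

Start at x=162: 162 → 158 → 114 → 36 → 193 → 93 → 8 → … (one orbit).
6 cycles of lengths [84, 84, 28, 3, 3, 1].
With 6 cycles on 203 points, sign = (−1)^{203−6} = -1.
(11|203)_J = -1 (Zolotarev's lemma cross-check).

-1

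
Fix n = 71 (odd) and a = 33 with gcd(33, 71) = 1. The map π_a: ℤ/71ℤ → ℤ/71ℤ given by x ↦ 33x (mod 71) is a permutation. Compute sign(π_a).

-1

Start at x=10: 10 → 46 → 27 → 39 → 9 → 13 → 3 → … (one orbit).
The orbit structure of x ↦ 33x mod 71: 2 orbits of sizes [70, 1].
sign(π) = (−1)^{n − #cycles} = (−1)^{71−2} = (−1)^69 = -1.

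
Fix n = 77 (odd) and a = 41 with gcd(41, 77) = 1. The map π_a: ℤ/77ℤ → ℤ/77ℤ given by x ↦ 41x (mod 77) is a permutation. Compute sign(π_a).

Orbit of 6 under x↦41x: [6, 15, 76, 36, 13, 71, 62]… (length divides ord_77(41)).
11 cycles of lengths [10, 10, 10, 10, 10, 10, 10, 2, 2, 2, 1].
77 − 11 = 66 transpositions; sign(π) = (−1)^66 = +1.
Zolotarev: (41|77) = +1, matching the cycle-count sign.

+1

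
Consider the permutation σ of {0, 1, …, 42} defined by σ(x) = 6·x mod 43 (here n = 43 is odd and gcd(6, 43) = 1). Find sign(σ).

+1

Orbit of 6 under x↦6x: [6, 36, 1]… (length divides ord_43(6)).
Cycle type of π: 3×14 + 1; total 15 cycles.
n − c = 43 − 15 = 28; sign = (−1)^28 = +1.
Check: (6/43) = +1 by Zolotarev.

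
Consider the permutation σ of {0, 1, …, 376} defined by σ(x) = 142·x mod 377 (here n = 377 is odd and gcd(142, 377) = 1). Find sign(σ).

-1

Start at x=183: 183 → 350 → 313 → 337 → 352 → 220 → 326 → … (one orbit).
20 cycles of lengths [28, 28, 28, 28, 28, 28, 28, 28, 28, 28, 28, 28, 28, 2, 2, 2, 2, 2, 2, 1].
With 20 cycles on 377 points, sign = (−1)^{377−20} = -1.
Check: (142/377) = -1 by Zolotarev.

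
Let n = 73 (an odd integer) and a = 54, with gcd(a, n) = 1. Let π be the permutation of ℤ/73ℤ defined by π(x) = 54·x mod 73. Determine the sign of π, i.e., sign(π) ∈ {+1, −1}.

+1

Start at x=23: 23 → 1 → 54 → 69 → 3 → 16 → 61 → … (one orbit).
Cycle lengths of π_54 on ℤ/73ℤ: [36, 36, 1]; 3 cycles in total.
73 − 3 = 70 transpositions; sign(π) = (−1)^70 = +1.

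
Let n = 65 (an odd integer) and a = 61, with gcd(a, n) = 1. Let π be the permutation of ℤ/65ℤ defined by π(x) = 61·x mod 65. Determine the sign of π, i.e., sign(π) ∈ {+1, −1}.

+1

Trace 16: π^k(16) = [16, 1, 61] for k=0..2.
π_61 has 25 disjoint cycles with lengths [3, 3, 3, 3, 3, 3, 3, 3, 3, 3, 3, 3, 3, 3, 3, 3, 3, 3, 3, 3, 1, 1, 1, 1, 1] on {0,…,64}.
25 cycles on 65: each ℓ→(−1)^(ℓ−1), product (−1)^40 = +1.
Check: (61/65) = +1 by Zolotarev.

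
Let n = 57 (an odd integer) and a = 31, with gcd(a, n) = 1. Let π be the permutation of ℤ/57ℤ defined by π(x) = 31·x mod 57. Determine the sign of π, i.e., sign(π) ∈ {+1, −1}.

Start at x=37: 37 → 7 → 46 → 1 → 31 → 49 → 37 (one orbit).
Cycle type of π: 6×9 + 1×3; total 12 cycles.
12 cycles on 57: each ℓ→(−1)^(ℓ−1), product (−1)^45 = -1.

-1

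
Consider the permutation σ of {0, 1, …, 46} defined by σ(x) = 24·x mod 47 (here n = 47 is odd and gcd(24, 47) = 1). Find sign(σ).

+1

Start at x=3: 3 → 25 → 36 → 18 → 9 → 28 → 14 → … (one orbit).
Decompose π into cycles: lengths [23, 23, 1] (3 cycles, including the fixed point 0).
3 cycles on 47: each ℓ→(−1)^(ℓ−1), product (−1)^44 = +1.
Check: (24/47) = +1 by Zolotarev.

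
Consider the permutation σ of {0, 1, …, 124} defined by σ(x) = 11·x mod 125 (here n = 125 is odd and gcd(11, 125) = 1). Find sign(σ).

Trace 26: π^k(26) = [26, 36, 21, 106, 41, 76, 86] for k=0..6.
π_11 has 13 disjoint cycles with lengths [25, 25, 25, 25, 5, 5, 5, 5, 1, 1, 1, 1, 1] on {0,…,124}.
With 13 cycles on 125 points, sign = (−1)^{125−13} = +1.
Check: (11/125) = +1 by Zolotarev.

+1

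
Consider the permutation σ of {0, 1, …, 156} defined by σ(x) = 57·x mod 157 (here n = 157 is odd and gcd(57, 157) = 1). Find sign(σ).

+1

Start at x=93: 93 → 120 → 89 → 49 → 124 → 3 → 14 → … (one orbit).
Cycle lengths of π_57 on ℤ/157ℤ: [78, 78, 1]; 3 cycles in total.
157 − 3 = 154 transpositions; sign(π) = (−1)^154 = +1.
Via Zolotarev, sign(π_{57}) = (57|157) = +1.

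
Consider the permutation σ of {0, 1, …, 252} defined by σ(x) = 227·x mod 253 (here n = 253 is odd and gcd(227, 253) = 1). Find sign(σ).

+1

Trace 194: π^k(194) = [194, 16, 90, 190, 120, 169, 160] for k=0..6.
Decompose π into cycles: lengths [110, 110, 22, 10, 1] (5 cycles, including the fixed point 0).
Σ(ℓ_i−1) = 253−5 = 248; sign = (−1)^248 = +1.
The Jacobi symbol (227|253) = +1 (Zolotarev) agrees.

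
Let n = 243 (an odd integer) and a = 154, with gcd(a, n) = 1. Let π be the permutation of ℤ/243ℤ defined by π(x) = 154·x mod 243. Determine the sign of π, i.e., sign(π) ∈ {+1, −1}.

+1

Orbit of 82 under x↦154x: [82, 235, 226, 55, 208, 199, 28]… (length divides ord_243(154)).
The orbit structure of x ↦ 154x mod 243: 27 orbits of sizes [27, 27, 27, 27, 27, 27, 9, 9, 9, 9, 9, 9, 3, 3, 3, 3, 3, 3, 1, 1, 1, 1, 1, 1, 1, 1, 1].
27 cycles on 243: each ℓ→(−1)^(ℓ−1), product (−1)^216 = +1.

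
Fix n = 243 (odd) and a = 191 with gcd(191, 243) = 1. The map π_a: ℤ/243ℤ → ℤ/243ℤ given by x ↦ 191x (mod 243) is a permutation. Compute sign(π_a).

-1

Trace 85: π^k(85) = [85, 197, 205, 32, 37, 20, 175] for k=0..6.
Decompose π into cycles: lengths [162, 54, 18, 6, 2, 1] (6 cycles, including the fixed point 0).
With 6 cycles on 243 points, sign = (−1)^{243−6} = -1.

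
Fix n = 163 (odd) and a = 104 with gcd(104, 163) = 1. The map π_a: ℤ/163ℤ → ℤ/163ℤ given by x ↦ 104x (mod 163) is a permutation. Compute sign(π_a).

Start at x=104: 104 → 58 → 1 → 104 (one orbit).
π_104 has 55 disjoint cycles with lengths [3, 3, 3, 3, 3, 3, 3, 3, 3, 3, 3, 3, 3, 3, 3, 3, 3, 3, 3, 3, 3, 3, 3, 3, 3, 3, 3, 3, 3, 3, 3, 3, 3, 3, 3, 3, 3, 3, 3, 3, 3, 3, 3, 3, 3, 3, 3, 3, 3, 3, 3, 3, 3, 3, 1] on {0,…,162}.
sign(π) = (−1)^{n − #cycles} = (−1)^{163−55} = (−1)^108 = +1.

+1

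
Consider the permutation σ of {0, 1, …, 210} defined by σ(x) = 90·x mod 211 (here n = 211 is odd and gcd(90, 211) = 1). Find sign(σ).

-1

Start at x=198: 198 → 96 → 200 → 65 → 153 → 55 → 97 → … (one orbit).
The orbit structure of x ↦ 90x mod 211: 4 orbits of sizes [70, 70, 70, 1].
sign(π) = (−1)^{n − #cycles} = (−1)^{211−4} = (−1)^207 = -1.
Check: (90/211) = -1 by Zolotarev.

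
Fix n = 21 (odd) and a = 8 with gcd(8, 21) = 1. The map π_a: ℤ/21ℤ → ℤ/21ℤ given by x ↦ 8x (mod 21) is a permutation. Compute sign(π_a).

Trace 1: π^k(1) = [1, 8] for k=0..1.
14 cycles of lengths [2, 2, 2, 2, 2, 2, 2, 1, 1, 1, 1, 1, 1, 1].
sign(π) = (−1)^{n − #cycles} = (−1)^{21−14} = (−1)^7 = -1.
Check: (8/21) = -1 by Zolotarev.

-1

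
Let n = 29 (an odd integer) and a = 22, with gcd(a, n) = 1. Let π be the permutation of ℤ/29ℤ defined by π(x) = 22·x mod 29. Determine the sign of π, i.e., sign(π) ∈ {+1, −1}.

+1

Orbit of 13 under x↦22x: [13, 25, 28, 7, 9, 24, 6]… (length divides ord_29(22)).
Decompose π into cycles: lengths [14, 14, 1] (3 cycles, including the fixed point 0).
Σ(ℓ_i−1) = 29−3 = 26; sign = (−1)^26 = +1.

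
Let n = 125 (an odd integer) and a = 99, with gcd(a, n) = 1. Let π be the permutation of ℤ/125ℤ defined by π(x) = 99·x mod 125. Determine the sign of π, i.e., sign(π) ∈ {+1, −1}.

Trace 51: π^k(51) = [51, 49, 101, 124, 26, 74, 76] for k=0..6.
Cycle lengths of π_99 on ℤ/125ℤ: [10, 10, 10, 10, 10, 10, 10, 10, 10, 10, 2, 2, 2, 2, 2, 2, 2, 2, 2, 2, 2, 2, 1]; 23 cycles in total.
125 − 23 = 102 transpositions; sign(π) = (−1)^102 = +1.

+1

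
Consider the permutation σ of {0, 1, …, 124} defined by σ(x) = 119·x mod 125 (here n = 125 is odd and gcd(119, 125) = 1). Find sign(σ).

+1

Orbit of 1 under x↦119x: [1, 119, 36, 34, 46, 99, 31]… (length divides ord_125(119)).
The orbit structure of x ↦ 119x mod 125: 7 orbits of sizes [50, 50, 10, 10, 2, 2, 1].
With 7 cycles on 125 points, sign = (−1)^{125−7} = +1.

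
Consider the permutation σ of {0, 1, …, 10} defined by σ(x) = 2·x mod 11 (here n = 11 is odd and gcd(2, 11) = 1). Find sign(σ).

-1

Start at x=3: 3 → 6 → 1 → 2 → 4 → 8 → 5 → … (one orbit).
2 cycles of lengths [10, 1].
With 2 cycles on 11 points, sign = (−1)^{11−2} = -1.
(2|11)_J = -1 (Zolotarev's lemma cross-check).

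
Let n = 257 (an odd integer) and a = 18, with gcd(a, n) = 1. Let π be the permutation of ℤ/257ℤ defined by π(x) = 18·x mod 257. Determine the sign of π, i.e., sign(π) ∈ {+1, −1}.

+1

Trace 104: π^k(104) = [104, 73, 29, 8, 144, 22, 139] for k=0..6.
3 cycles of lengths [128, 128, 1].
Σ(ℓ_i−1) = 257−3 = 254; sign = (−1)^254 = +1.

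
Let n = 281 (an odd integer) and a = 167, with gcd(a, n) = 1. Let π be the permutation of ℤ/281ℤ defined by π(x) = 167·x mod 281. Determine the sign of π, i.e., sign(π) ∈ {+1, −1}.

+1

Trace 66: π^k(66) = [66, 63, 124, 195, 250, 162, 78] for k=0..6.
π_167 has 3 disjoint cycles with lengths [140, 140, 1] on {0,…,280}.
3 cycles on 281: each ℓ→(−1)^(ℓ−1), product (−1)^278 = +1.
The Jacobi symbol (167|281) = +1 (Zolotarev) agrees.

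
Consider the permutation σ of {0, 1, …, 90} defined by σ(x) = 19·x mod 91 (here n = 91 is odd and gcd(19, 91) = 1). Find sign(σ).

Trace 1: π^k(1) = [1, 19, 88, 34, 9, 80, 64] for k=0..6.
Decompose π into cycles: lengths [12, 12, 12, 12, 12, 12, 12, 6, 1] (9 cycles, including the fixed point 0).
n − c = 91 − 9 = 82; sign = (−1)^82 = +1.

+1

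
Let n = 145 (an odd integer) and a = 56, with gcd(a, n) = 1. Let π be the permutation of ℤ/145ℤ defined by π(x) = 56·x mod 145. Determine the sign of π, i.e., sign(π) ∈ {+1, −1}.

-1

Orbit of 46 under x↦56x: [46, 111, 126, 96, 11, 36, 131]… (length divides ord_145(56)).
The orbit structure of x ↦ 56x mod 145: 10 orbits of sizes [28, 28, 28, 28, 28, 1, 1, 1, 1, 1].
10 cycles on 145: each ℓ→(−1)^(ℓ−1), product (−1)^135 = -1.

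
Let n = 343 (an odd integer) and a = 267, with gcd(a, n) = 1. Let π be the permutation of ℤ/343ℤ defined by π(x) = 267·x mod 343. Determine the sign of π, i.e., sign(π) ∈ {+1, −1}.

+1

Start at x=288: 288 → 64 → 281 → 253 → 323 → 148 → 71 → … (one orbit).
19 cycles of lengths [49, 49, 49, 49, 49, 49, 7, 7, 7, 7, 7, 7, 1, 1, 1, 1, 1, 1, 1].
n − c = 343 − 19 = 324; sign = (−1)^324 = +1.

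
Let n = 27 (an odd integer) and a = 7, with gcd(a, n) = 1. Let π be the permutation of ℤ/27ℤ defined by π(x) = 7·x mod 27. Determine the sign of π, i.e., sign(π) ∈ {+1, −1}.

Trace 25: π^k(25) = [25, 13, 10, 16, 4, 1, 7] for k=0..6.
π_7 has 7 disjoint cycles with lengths [9, 9, 3, 3, 1, 1, 1] on {0,…,26}.
7 cycles on 27: each ℓ→(−1)^(ℓ−1), product (−1)^20 = +1.

+1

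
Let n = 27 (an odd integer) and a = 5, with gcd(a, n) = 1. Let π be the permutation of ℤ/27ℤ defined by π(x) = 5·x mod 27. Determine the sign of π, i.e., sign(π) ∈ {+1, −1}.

Trace 8: π^k(8) = [8, 13, 11, 1, 5, 25, 17] for k=0..6.
4 cycles of lengths [18, 6, 2, 1].
sign(π) = (−1)^{n − #cycles} = (−1)^{27−4} = (−1)^23 = -1.
Check: (5/27) = -1 by Zolotarev.

-1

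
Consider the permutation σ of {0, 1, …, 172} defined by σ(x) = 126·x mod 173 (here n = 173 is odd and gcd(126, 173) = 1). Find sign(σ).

Start at x=81: 81 → 172 → 47 → 40 → 23 → 130 → 118 → … (one orbit).
Cycle lengths of π_126 on ℤ/173ℤ: [86, 86, 1]; 3 cycles in total.
173 − 3 = 170 transpositions; sign(π) = (−1)^170 = +1.

+1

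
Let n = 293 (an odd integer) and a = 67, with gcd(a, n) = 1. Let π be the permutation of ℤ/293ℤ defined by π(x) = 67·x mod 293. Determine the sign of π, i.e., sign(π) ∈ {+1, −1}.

+1

Trace 233: π^k(233) = [233, 82, 220, 90, 170, 256, 158] for k=0..6.
The orbit structure of x ↦ 67x mod 293: 3 orbits of sizes [146, 146, 1].
With 3 cycles on 293 points, sign = (−1)^{293−3} = +1.
The Jacobi symbol (67|293) = +1 (Zolotarev) agrees.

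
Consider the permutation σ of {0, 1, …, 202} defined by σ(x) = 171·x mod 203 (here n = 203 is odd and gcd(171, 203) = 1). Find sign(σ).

+1

Start at x=107: 107 → 27 → 151 → 40 → 141 → 157 → 51 → … (one orbit).
Decompose π into cycles: lengths [84, 84, 28, 6, 1] (5 cycles, including the fixed point 0).
203 − 5 = 198 transpositions; sign(π) = (−1)^198 = +1.
Via Zolotarev, sign(π_{171}) = (171|203) = +1.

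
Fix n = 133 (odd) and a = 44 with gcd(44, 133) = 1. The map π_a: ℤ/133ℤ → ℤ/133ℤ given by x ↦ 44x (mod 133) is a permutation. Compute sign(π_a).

+1

Trace 130: π^k(130) = [130, 1, 44, 74, 64, 23, 81] for k=0..6.
Cycle lengths of π_44 on ℤ/133ℤ: [9, 9, 9, 9, 9, 9, 9, 9, 9, 9, 9, 9, 9, 9, 3, 3, 1]; 17 cycles in total.
n − c = 133 − 17 = 116; sign = (−1)^116 = +1.
The Jacobi symbol (44|133) = +1 (Zolotarev) agrees.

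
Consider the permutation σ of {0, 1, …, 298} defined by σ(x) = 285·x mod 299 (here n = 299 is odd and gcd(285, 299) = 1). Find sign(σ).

Start at x=196: 196 → 246 → 144 → 77 → 118 → 142 → 105 → … (one orbit).
π_285 has 21 disjoint cycles with lengths [22, 22, 22, 22, 22, 22, 22, 22, 22, 22, 22, 22, 11, 11, 2, 2, 2, 2, 2, 2, 1] on {0,…,298}.
299 − 21 = 278 transpositions; sign(π) = (−1)^278 = +1.

+1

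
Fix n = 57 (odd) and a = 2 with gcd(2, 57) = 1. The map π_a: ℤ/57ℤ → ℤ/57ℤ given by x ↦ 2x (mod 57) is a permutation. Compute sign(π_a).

+1

Start at x=25: 25 → 50 → 43 → 29 → 1 → 2 → 4 → … (one orbit).
The orbit structure of x ↦ 2x mod 57: 5 orbits of sizes [18, 18, 18, 2, 1].
5 cycles on 57: each ℓ→(−1)^(ℓ−1), product (−1)^52 = +1.
Zolotarev: (2|57) = +1, matching the cycle-count sign.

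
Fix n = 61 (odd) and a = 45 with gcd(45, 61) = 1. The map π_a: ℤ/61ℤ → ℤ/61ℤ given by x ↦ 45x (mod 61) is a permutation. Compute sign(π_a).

Trace 27: π^k(27) = [27, 56, 19, 1, 45, 12, 52] for k=0..6.
π_45 has 3 disjoint cycles with lengths [30, 30, 1] on {0,…,60}.
Σ(ℓ_i−1) = 61−3 = 58; sign = (−1)^58 = +1.

+1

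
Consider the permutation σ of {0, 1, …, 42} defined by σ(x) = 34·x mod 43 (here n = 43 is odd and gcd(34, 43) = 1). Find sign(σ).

Trace 21: π^k(21) = [21, 26, 24, 42, 9, 5, 41] for k=0..6.
π_34 has 2 disjoint cycles with lengths [42, 1] on {0,…,42}.
43 − 2 = 41 transpositions; sign(π) = (−1)^41 = -1.

-1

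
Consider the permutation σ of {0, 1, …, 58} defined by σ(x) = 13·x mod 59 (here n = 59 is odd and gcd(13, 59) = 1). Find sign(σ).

-1

Orbit of 54 under x↦13x: [54, 53, 40, 48, 34, 29, 23]… (length divides ord_59(13)).
2 cycles of lengths [58, 1].
sign(π) = (−1)^{n − #cycles} = (−1)^{59−2} = (−1)^57 = -1.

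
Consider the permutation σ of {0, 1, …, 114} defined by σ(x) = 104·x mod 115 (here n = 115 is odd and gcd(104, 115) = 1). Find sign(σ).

+1

Orbit of 54 under x↦104x: [54, 96, 94, 1, 104, 6, 49]… (length divides ord_115(104)).
Cycle type of π: 22×4 + 11×2 + 2×2 + 1; total 9 cycles.
9 cycles on 115: each ℓ→(−1)^(ℓ−1), product (−1)^106 = +1.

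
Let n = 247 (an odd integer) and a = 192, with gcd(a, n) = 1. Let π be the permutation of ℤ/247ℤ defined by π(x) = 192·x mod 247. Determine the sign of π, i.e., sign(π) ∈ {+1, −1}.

-1

Orbit of 55 under x↦192x: [55, 186, 144, 231, 139, 12, 81]… (length divides ord_247(192)).
Decompose π into cycles: lengths [18, 18, 18, 18, 18, 18, 18, 18, 18, 18, 18, 18, 18, 6, 6, 1] (16 cycles, including the fixed point 0).
16 cycles on 247: each ℓ→(−1)^(ℓ−1), product (−1)^231 = -1.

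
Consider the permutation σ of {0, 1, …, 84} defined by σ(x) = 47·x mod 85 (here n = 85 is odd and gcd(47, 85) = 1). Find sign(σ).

-1

Orbit of 84 under x↦47x: [84, 38, 1, 47]… (length divides ord_85(47)).
Cycle type of π: 4×21 + 1; total 22 cycles.
sign(π) = (−1)^{n − #cycles} = (−1)^{85−22} = (−1)^63 = -1.
Check: (47/85) = -1 by Zolotarev.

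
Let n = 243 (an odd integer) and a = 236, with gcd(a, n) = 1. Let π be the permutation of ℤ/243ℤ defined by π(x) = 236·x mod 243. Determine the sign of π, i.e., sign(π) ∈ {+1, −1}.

-1

Orbit of 26 under x↦236x: [26, 61, 59, 73, 218, 175, 233]… (length divides ord_243(236)).
Decompose π into cycles: lengths [162, 54, 18, 6, 2, 1] (6 cycles, including the fixed point 0).
243 − 6 = 237 transpositions; sign(π) = (−1)^237 = -1.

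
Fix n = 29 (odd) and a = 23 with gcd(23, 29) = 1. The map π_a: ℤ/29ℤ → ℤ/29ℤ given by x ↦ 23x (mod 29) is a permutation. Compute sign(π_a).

+1

Start at x=16: 16 → 20 → 25 → 24 → 1 → 23 → 7 → 16 (one orbit).
The orbit structure of x ↦ 23x mod 29: 5 orbits of sizes [7, 7, 7, 7, 1].
29 − 5 = 24 transpositions; sign(π) = (−1)^24 = +1.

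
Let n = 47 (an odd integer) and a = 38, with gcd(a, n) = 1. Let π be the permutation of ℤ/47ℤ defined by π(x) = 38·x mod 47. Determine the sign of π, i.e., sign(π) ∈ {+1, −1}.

-1

Start at x=1: 1 → 38 → 34 → 23 → 28 → 30 → 12 → … (one orbit).
π_38 has 2 disjoint cycles with lengths [46, 1] on {0,…,46}.
sign(π) = (−1)^{n − #cycles} = (−1)^{47−2} = (−1)^45 = -1.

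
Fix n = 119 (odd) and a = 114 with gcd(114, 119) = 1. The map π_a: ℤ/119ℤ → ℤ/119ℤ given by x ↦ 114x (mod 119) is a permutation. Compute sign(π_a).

-1

Orbit of 92 under x↦114x: [92, 16, 39, 43, 23, 4, 99]… (length divides ord_119(114)).
Cycle type of π: 48×2 + 16 + 3×2 + 1; total 6 cycles.
n − c = 119 − 6 = 113; sign = (−1)^113 = -1.
The Jacobi symbol (114|119) = -1 (Zolotarev) agrees.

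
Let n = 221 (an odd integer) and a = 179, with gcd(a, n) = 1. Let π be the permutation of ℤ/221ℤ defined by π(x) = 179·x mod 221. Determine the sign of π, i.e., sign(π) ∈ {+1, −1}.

Orbit of 25 under x↦179x: [25, 55, 121, 1, 179, 217, 168]… (length divides ord_221(179)).
π_179 has 13 disjoint cycles with lengths [24, 24, 24, 24, 24, 24, 24, 24, 8, 8, 6, 6, 1] on {0,…,220}.
With 13 cycles on 221 points, sign = (−1)^{221−13} = +1.

+1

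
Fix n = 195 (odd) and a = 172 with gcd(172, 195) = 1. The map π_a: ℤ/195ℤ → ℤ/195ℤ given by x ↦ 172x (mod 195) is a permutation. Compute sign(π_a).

Orbit of 1 under x↦172x: [1, 172, 139, 118, 16, 22, 79]… (length divides ord_195(172)).
Cycle lengths of π_172 on ℤ/195ℤ: [12, 12, 12, 12, 12, 12, 12, 12, 12, 12, 12, 12, 4, 4, 4, 3, 3, 3, 3, 3, 3, 3, 3, 3, 3, 3, 3, 1, 1, 1]; 30 cycles in total.
With 30 cycles on 195 points, sign = (−1)^{195−30} = -1.

-1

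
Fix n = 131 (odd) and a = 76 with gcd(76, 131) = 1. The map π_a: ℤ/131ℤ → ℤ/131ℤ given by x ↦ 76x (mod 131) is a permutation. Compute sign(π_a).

Orbit of 25 under x↦76x: [25, 66, 38, 6, 63, 72, 101]… (length divides ord_131(76)).
Cycle lengths of π_76 on ℤ/131ℤ: [130, 1]; 2 cycles in total.
Σ(ℓ_i−1) = 131−2 = 129; sign = (−1)^129 = -1.
Via Zolotarev, sign(π_{76}) = (76|131) = -1.

-1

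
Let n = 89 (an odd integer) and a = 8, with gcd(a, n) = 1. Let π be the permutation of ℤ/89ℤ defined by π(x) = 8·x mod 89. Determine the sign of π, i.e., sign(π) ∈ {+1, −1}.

Start at x=64: 64 → 67 → 2 → 16 → 39 → 45 → 4 → … (one orbit).
Decompose π into cycles: lengths [11, 11, 11, 11, 11, 11, 11, 11, 1] (9 cycles, including the fixed point 0).
With 9 cycles on 89 points, sign = (−1)^{89−9} = +1.
Check: (8/89) = +1 by Zolotarev.

+1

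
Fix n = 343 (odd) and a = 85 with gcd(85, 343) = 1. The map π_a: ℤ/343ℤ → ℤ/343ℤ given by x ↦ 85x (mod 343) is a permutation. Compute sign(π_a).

Start at x=225: 225 → 260 → 148 → 232 → 169 → 302 → 288 → … (one orbit).
19 cycles of lengths [49, 49, 49, 49, 49, 49, 7, 7, 7, 7, 7, 7, 1, 1, 1, 1, 1, 1, 1].
With 19 cycles on 343 points, sign = (−1)^{343−19} = +1.

+1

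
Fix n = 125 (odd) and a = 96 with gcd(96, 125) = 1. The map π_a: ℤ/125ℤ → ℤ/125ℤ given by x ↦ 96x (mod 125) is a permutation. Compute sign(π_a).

+1

Orbit of 76 under x↦96x: [76, 46, 41, 61, 106, 51, 21]… (length divides ord_125(96)).
Decompose π into cycles: lengths [25, 25, 25, 25, 5, 5, 5, 5, 1, 1, 1, 1, 1] (13 cycles, including the fixed point 0).
sign(π) = (−1)^{n − #cycles} = (−1)^{125−13} = (−1)^112 = +1.
Check: (96/125) = +1 by Zolotarev.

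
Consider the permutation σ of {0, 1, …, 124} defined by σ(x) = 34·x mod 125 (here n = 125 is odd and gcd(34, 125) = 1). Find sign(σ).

Start at x=111: 111 → 24 → 66 → 119 → 46 → 64 → 51 → … (one orbit).
Cycle lengths of π_34 on ℤ/125ℤ: [50, 50, 10, 10, 2, 2, 1]; 7 cycles in total.
With 7 cycles on 125 points, sign = (−1)^{125−7} = +1.
The Jacobi symbol (34|125) = +1 (Zolotarev) agrees.

+1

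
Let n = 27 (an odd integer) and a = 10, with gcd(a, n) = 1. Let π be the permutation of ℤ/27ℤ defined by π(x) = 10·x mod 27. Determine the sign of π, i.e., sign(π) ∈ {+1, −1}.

Trace 19: π^k(19) = [19, 1, 10] for k=0..2.
15 cycles of lengths [3, 3, 3, 3, 3, 3, 1, 1, 1, 1, 1, 1, 1, 1, 1].
15 cycles on 27: each ℓ→(−1)^(ℓ−1), product (−1)^12 = +1.
Via Zolotarev, sign(π_{10}) = (10|27) = +1.

+1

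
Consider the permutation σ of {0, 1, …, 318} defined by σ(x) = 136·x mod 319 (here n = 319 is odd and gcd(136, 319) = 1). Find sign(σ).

+1

Trace 169: π^k(169) = [169, 16, 262, 223, 23, 257, 181] for k=0..6.
Cycle lengths of π_136 on ℤ/319ℤ: [35, 35, 35, 35, 35, 35, 35, 35, 7, 7, 7, 7, 5, 5, 1]; 15 cycles in total.
sign(π) = (−1)^{n − #cycles} = (−1)^{319−15} = (−1)^304 = +1.
Zolotarev: (136|319) = +1, matching the cycle-count sign.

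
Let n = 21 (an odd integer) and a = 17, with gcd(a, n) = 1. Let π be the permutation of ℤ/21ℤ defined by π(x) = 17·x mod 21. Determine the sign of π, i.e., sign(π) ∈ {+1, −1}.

Orbit of 4 under x↦17x: [4, 5, 1, 17, 16, 20]… (length divides ord_21(17)).
Decompose π into cycles: lengths [6, 6, 6, 2, 1] (5 cycles, including the fixed point 0).
sign(π) = (−1)^{n − #cycles} = (−1)^{21−5} = (−1)^16 = +1.
(17|21)_J = +1 (Zolotarev's lemma cross-check).

+1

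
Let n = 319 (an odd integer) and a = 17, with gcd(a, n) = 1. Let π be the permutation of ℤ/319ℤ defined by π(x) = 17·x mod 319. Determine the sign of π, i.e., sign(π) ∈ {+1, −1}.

Orbit of 1 under x↦17x: [1, 17, 289, 128, 262, 307, 115]… (length divides ord_319(17)).
The orbit structure of x ↦ 17x mod 319: 23 orbits of sizes [20, 20, 20, 20, 20, 20, 20, 20, 20, 20, 20, 20, 20, 20, 10, 4, 4, 4, 4, 4, 4, 4, 1].
With 23 cycles on 319 points, sign = (−1)^{319−23} = +1.
Via Zolotarev, sign(π_{17}) = (17|319) = +1.

+1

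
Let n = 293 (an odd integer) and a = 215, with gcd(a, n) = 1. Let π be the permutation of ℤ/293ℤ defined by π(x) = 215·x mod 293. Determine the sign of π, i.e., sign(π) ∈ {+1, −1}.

-1

Start at x=11: 11 → 21 → 120 → 16 → 217 → 68 → 263 → … (one orbit).
Cycle lengths of π_215 on ℤ/293ℤ: [292, 1]; 2 cycles in total.
293 − 2 = 291 transpositions; sign(π) = (−1)^291 = -1.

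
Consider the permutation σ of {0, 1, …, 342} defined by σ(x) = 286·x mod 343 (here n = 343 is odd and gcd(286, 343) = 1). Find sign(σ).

-1

Trace 295: π^k(295) = [295, 335, 113, 76, 127, 307, 337] for k=0..6.
The orbit structure of x ↦ 286x mod 343: 10 orbits of sizes [98, 98, 98, 14, 14, 14, 2, 2, 2, 1].
Σ(ℓ_i−1) = 343−10 = 333; sign = (−1)^333 = -1.
The Jacobi symbol (286|343) = -1 (Zolotarev) agrees.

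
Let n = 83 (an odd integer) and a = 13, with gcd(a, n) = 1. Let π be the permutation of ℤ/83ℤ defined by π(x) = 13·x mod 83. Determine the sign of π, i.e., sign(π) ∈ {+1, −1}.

-1

Trace 58: π^k(58) = [58, 7, 8, 21, 24, 63, 72] for k=0..6.
Decompose π into cycles: lengths [82, 1] (2 cycles, including the fixed point 0).
n − c = 83 − 2 = 81; sign = (−1)^81 = -1.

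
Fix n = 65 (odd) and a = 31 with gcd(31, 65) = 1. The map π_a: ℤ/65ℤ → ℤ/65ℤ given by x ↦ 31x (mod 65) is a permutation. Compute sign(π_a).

-1

Start at x=51: 51 → 21 → 1 → 31 → 51 (one orbit).
20 cycles of lengths [4, 4, 4, 4, 4, 4, 4, 4, 4, 4, 4, 4, 4, 4, 4, 1, 1, 1, 1, 1].
sign(π) = (−1)^{n − #cycles} = (−1)^{65−20} = (−1)^45 = -1.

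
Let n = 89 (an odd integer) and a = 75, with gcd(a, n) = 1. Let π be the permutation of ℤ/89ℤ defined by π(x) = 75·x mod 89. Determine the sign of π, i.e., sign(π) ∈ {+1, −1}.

-1

Orbit of 71 under x↦75x: [71, 74, 32, 86, 42, 35, 44]… (length divides ord_89(75)).
Decompose π into cycles: lengths [88, 1] (2 cycles, including the fixed point 0).
With 2 cycles on 89 points, sign = (−1)^{89−2} = -1.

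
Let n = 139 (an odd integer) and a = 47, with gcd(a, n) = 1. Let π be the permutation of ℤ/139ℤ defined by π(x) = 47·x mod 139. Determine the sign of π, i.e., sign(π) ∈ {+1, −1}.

+1

Start at x=9: 9 → 6 → 4 → 49 → 79 → 99 → 66 → … (one orbit).
Cycle type of π: 69×2 + 1; total 3 cycles.
sign(π) = (−1)^{n − #cycles} = (−1)^{139−3} = (−1)^136 = +1.
The Jacobi symbol (47|139) = +1 (Zolotarev) agrees.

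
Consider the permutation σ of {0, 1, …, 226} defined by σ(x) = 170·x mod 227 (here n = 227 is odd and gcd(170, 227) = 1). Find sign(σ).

-1

Orbit of 186 under x↦170x: [186, 67, 40, 217, 116, 198, 64]… (length divides ord_227(170)).
Cycle type of π: 226 + 1; total 2 cycles.
Σ(ℓ_i−1) = 227−2 = 225; sign = (−1)^225 = -1.
Zolotarev: (170|227) = -1, matching the cycle-count sign.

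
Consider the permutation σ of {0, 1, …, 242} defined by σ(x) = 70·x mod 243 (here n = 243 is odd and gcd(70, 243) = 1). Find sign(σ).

Start at x=133: 133 → 76 → 217 → 124 → 175 → 100 → 196 → … (one orbit).
The orbit structure of x ↦ 70x mod 243: 11 orbits of sizes [81, 81, 27, 27, 9, 9, 3, 3, 1, 1, 1].
11 cycles on 243: each ℓ→(−1)^(ℓ−1), product (−1)^232 = +1.
The Jacobi symbol (70|243) = +1 (Zolotarev) agrees.

+1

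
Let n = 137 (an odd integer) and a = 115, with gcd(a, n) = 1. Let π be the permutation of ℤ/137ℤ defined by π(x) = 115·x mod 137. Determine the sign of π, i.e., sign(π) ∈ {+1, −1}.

+1

Orbit of 38 under x↦115x: [38, 123, 34, 74, 16, 59, 72]… (length divides ord_137(115)).
The orbit structure of x ↦ 115x mod 137: 9 orbits of sizes [17, 17, 17, 17, 17, 17, 17, 17, 1].
9 cycles on 137: each ℓ→(−1)^(ℓ−1), product (−1)^128 = +1.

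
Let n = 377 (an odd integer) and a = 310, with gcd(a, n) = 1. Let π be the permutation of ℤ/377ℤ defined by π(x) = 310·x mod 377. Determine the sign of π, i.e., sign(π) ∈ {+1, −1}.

Orbit of 82 under x↦310x: [82, 161, 146, 20, 168, 54, 152]… (length divides ord_377(310)).
Cycle type of π: 84×4 + 12 + 7×4 + 1; total 10 cycles.
10 cycles on 377: each ℓ→(−1)^(ℓ−1), product (−1)^367 = -1.
(310|377)_J = -1 (Zolotarev's lemma cross-check).

-1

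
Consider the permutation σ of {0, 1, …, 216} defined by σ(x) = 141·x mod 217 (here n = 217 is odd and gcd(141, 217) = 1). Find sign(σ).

Trace 148: π^k(148) = [148, 36, 85, 50, 106, 190, 99] for k=0..6.
Cycle lengths of π_141 on ℤ/217ℤ: [30, 30, 30, 30, 30, 30, 30, 1, 1, 1, 1, 1, 1, 1]; 14 cycles in total.
14 cycles on 217: each ℓ→(−1)^(ℓ−1), product (−1)^203 = -1.

-1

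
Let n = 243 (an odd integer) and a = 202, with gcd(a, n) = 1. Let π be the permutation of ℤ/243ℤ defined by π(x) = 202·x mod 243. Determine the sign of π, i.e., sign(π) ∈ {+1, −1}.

+1

Orbit of 124 under x↦202x: [124, 19, 193, 106, 28, 67, 169]… (length divides ord_243(202)).
Decompose π into cycles: lengths [81, 81, 27, 27, 9, 9, 3, 3, 1, 1, 1] (11 cycles, including the fixed point 0).
sign(π) = (−1)^{n − #cycles} = (−1)^{243−11} = (−1)^232 = +1.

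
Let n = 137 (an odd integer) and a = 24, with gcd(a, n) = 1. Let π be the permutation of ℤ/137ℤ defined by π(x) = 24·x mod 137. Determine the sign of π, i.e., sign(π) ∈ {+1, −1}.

-1

Orbit of 49 under x↦24x: [49, 80, 2, 48, 56, 111, 61]… (length divides ord_137(24)).
The orbit structure of x ↦ 24x mod 137: 2 orbits of sizes [136, 1].
sign(π) = (−1)^{n − #cycles} = (−1)^{137−2} = (−1)^135 = -1.
The Jacobi symbol (24|137) = -1 (Zolotarev) agrees.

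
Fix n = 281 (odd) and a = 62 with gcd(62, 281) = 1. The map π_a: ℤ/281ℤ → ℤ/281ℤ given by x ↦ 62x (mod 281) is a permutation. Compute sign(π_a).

Trace 49: π^k(49) = [49, 228, 86, 274, 128, 68, 1] for k=0..6.
15 cycles of lengths [20, 20, 20, 20, 20, 20, 20, 20, 20, 20, 20, 20, 20, 20, 1].
281 − 15 = 266 transpositions; sign(π) = (−1)^266 = +1.
(62|281)_J = +1 (Zolotarev's lemma cross-check).

+1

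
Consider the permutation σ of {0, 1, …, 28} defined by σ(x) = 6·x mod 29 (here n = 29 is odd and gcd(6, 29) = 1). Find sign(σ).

Orbit of 1 under x↦6x: [1, 6, 7, 13, 20, 4, 24]… (length divides ord_29(6)).
3 cycles of lengths [14, 14, 1].
n − c = 29 − 3 = 26; sign = (−1)^26 = +1.

+1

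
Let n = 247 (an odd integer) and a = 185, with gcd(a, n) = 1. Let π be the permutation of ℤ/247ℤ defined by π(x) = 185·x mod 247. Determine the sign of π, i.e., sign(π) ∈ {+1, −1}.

-1

Start at x=27: 27 → 55 → 48 → 235 → 3 → 61 → 170 → … (one orbit).
Cycle lengths of π_185 on ℤ/247ℤ: [18, 18, 18, 18, 18, 18, 18, 18, 18, 18, 18, 18, 18, 3, 3, 3, 3, 1]; 18 cycles in total.
n − c = 247 − 18 = 229; sign = (−1)^229 = -1.
The Jacobi symbol (185|247) = -1 (Zolotarev) agrees.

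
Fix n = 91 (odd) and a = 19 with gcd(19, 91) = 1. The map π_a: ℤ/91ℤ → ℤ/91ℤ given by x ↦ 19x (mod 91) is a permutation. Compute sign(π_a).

Trace 81: π^k(81) = [81, 83, 30, 24, 1, 19, 88] for k=0..6.
Cycle type of π: 12×7 + 6 + 1; total 9 cycles.
Σ(ℓ_i−1) = 91−9 = 82; sign = (−1)^82 = +1.
Check: (19/91) = +1 by Zolotarev.

+1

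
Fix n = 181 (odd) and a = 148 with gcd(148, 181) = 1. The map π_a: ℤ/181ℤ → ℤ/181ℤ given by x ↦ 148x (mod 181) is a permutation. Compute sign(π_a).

Start at x=126: 126 → 5 → 16 → 15 → 48 → 45 → 144 → … (one orbit).
Decompose π into cycles: lengths [45, 45, 45, 45, 1] (5 cycles, including the fixed point 0).
With 5 cycles on 181 points, sign = (−1)^{181−5} = +1.
Via Zolotarev, sign(π_{148}) = (148|181) = +1.

+1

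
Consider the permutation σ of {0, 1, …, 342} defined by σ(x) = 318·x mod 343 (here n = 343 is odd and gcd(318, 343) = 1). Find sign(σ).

-1

Orbit of 323 under x↦318x: [323, 157, 191, 27, 11, 68, 15]… (length divides ord_343(318)).
Cycle type of π: 294 + 42 + 6 + 1; total 4 cycles.
343 − 4 = 339 transpositions; sign(π) = (−1)^339 = -1.
(318|343)_J = -1 (Zolotarev's lemma cross-check).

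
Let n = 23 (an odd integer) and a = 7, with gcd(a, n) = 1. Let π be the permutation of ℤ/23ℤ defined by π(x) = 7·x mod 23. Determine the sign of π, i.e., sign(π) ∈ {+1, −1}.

Start at x=9: 9 → 17 → 4 → 5 → 12 → 15 → 13 → … (one orbit).
π_7 has 2 disjoint cycles with lengths [22, 1] on {0,…,22}.
23 − 2 = 21 transpositions; sign(π) = (−1)^21 = -1.
Check: (7/23) = -1 by Zolotarev.

-1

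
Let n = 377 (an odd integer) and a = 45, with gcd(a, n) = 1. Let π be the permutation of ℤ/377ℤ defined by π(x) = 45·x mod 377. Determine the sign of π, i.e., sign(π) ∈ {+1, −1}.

-1

Orbit of 24 under x↦45x: [24, 326, 344, 23, 281, 204, 132]… (length divides ord_377(45)).
The orbit structure of x ↦ 45x mod 377: 10 orbits of sizes [84, 84, 84, 84, 12, 7, 7, 7, 7, 1].
10 cycles on 377: each ℓ→(−1)^(ℓ−1), product (−1)^367 = -1.
Check: (45/377) = -1 by Zolotarev.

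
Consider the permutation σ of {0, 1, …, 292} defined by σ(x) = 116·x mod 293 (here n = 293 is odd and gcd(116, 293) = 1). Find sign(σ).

Orbit of 265 under x↦116x: [265, 268, 30, 257, 219, 206, 163]… (length divides ord_293(116)).
Cycle lengths of π_116 on ℤ/293ℤ: [292, 1]; 2 cycles in total.
293 − 2 = 291 transpositions; sign(π) = (−1)^291 = -1.

-1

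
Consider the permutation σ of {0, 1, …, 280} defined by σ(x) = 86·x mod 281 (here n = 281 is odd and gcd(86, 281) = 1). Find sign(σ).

+1

Orbit of 86 under x↦86x: [86, 90, 153, 232, 1]… (length divides ord_281(86)).
Decompose π into cycles: lengths [5, 5, 5, 5, 5, 5, 5, 5, 5, 5, 5, 5, 5, 5, 5, 5, 5, 5, 5, 5, 5, 5, 5, 5, 5, 5, 5, 5, 5, 5, 5, 5, 5, 5, 5, 5, 5, 5, 5, 5, 5, 5, 5, 5, 5, 5, 5, 5, 5, 5, 5, 5, 5, 5, 5, 5, 1] (57 cycles, including the fixed point 0).
Σ(ℓ_i−1) = 281−57 = 224; sign = (−1)^224 = +1.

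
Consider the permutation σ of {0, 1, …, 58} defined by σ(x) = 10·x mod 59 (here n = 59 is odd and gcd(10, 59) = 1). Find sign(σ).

-1

Trace 33: π^k(33) = [33, 35, 55, 19, 13, 12, 2] for k=0..6.
π_10 has 2 disjoint cycles with lengths [58, 1] on {0,…,58}.
59 − 2 = 57 transpositions; sign(π) = (−1)^57 = -1.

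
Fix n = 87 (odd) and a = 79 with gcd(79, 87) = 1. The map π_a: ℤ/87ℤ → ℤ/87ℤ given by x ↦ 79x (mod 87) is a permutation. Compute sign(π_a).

-1

Start at x=46: 46 → 67 → 73 → 25 → 61 → 34 → 76 → … (one orbit).
6 cycles of lengths [28, 28, 28, 1, 1, 1].
87 − 6 = 81 transpositions; sign(π) = (−1)^81 = -1.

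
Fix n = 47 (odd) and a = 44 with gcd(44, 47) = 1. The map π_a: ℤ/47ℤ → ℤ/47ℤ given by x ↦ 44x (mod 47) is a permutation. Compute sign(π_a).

Orbit of 22 under x↦44x: [22, 28, 10, 17, 43, 12, 11]… (length divides ord_47(44)).
The orbit structure of x ↦ 44x mod 47: 2 orbits of sizes [46, 1].
47 − 2 = 45 transpositions; sign(π) = (−1)^45 = -1.
The Jacobi symbol (44|47) = -1 (Zolotarev) agrees.

-1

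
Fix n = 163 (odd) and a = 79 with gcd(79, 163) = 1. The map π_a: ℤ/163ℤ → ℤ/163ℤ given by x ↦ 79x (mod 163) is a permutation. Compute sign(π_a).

-1

Orbit of 105 under x↦79x: [105, 145, 45, 132, 159, 10, 138]… (length divides ord_163(79)).
Cycle lengths of π_79 on ℤ/163ℤ: [162, 1]; 2 cycles in total.
2 cycles on 163: each ℓ→(−1)^(ℓ−1), product (−1)^161 = -1.
Via Zolotarev, sign(π_{79}) = (79|163) = -1.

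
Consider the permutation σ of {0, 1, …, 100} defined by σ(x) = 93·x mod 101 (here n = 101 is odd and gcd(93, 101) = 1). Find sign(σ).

-1

Start at x=96: 96 → 40 → 84 → 35 → 23 → 18 → 58 → … (one orbit).
Cycle type of π: 100 + 1; total 2 cycles.
n − c = 101 − 2 = 99; sign = (−1)^99 = -1.
(93|101)_J = -1 (Zolotarev's lemma cross-check).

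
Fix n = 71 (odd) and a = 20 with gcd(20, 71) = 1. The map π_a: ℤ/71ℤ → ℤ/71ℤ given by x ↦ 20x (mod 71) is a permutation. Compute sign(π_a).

+1

Start at x=1: 1 → 20 → 45 → 48 → 37 → 30 → 32 → 1 (one orbit).
π_20 has 11 disjoint cycles with lengths [7, 7, 7, 7, 7, 7, 7, 7, 7, 7, 1] on {0,…,70}.
71 − 11 = 60 transpositions; sign(π) = (−1)^60 = +1.
Check: (20/71) = +1 by Zolotarev.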